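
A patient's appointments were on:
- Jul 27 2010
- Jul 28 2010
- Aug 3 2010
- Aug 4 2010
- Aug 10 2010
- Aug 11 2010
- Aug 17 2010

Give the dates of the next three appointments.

Every event lands on a Tuesday or Wednesday (gaps cycle 1, 6, 1, 6, 1, 6).
So the schedule is: every Tuesday and Wednesday.
Next Wednesday: Aug 18 2010.
Next Tuesday: Aug 24 2010.
Next Wednesday: Aug 25 2010.

Aug 18 2010, Aug 24 2010, Aug 25 2010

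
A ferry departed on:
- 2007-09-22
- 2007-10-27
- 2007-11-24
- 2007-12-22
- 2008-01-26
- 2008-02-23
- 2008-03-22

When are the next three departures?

2008-04-26, 2008-05-24, 2008-06-28

Gaps: 35, 28, 28, 35, 28, 28 days — a mix of 28 and 35. Every date is a Saturday.
Each is the 4th Saturday of its month.
4th Saturday of April 2008: 2008-04-26.
4th Saturday of May 2008: 2008-05-24.
June 2008 — 4th Saturday is 2008-06-28.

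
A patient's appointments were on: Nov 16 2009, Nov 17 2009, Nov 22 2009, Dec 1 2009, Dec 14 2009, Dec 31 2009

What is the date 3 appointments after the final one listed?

Mar 16 2010

Intervals are 1, 5, 9, 13, 17 days — an arithmetic progression with common difference 4.
Next gap: 21 days. Dec 31 2009 + 21 days = Jan 21 2010.
Next gap: 25 days. Jan 21 2010 + 25 days = Feb 15 2010.
Next gap: 29 days. Feb 15 2010 + 29 days = Mar 16 2010.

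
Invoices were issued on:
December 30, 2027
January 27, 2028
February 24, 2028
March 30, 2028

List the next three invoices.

These are Thursdays with 28, 28, 35-day gaps.
Each is the final Thursday of its month — December 30, 2027 is past the 28th, so '4th Thursday' doesn't fit.
April 2028 ends with Thursday April 27, 2028.
Last Thursday of May 2028: May 25, 2028.
Last Thursday of June 2028: June 29, 2028.

April 27, 2028; May 25, 2028; June 29, 2028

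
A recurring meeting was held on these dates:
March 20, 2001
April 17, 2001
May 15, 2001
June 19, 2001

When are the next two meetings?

These are Tuesdays at 28- or 35-day spacing (28, 28, 35).
The pattern: 3rd Tuesday of the month.
3rd Tuesday of July 2001: July 17, 2001.
August 2001 — 3rd Tuesday is August 21, 2001.

July 17, 2001; August 21, 2001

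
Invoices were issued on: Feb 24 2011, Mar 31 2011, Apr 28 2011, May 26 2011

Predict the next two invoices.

Jun 30 2011, Jul 28 2011

Every date is a Thursday; gaps 35, 28, 28 days.
Each is the last Thursday of its month (at least one falls on the 29th or later, ruling out '4th Thursday').
June 2011 ends with Thursday Jun 30 2011.
July 2011 ends with Thursday Jul 28 2011.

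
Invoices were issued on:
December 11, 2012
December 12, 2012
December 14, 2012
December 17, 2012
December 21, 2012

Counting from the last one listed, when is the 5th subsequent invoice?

January 25, 2013

Gaps: 1, 2, 3, 4 days — each gap is 1 larger than the previous one.
Next gap: 5 days. December 21, 2012 + 5 days = December 26, 2012.
Next gap: 6 days. December 26, 2012 + 6 days = January 1, 2013.
Next gap: 7 days. January 1, 2013 + 7 days = January 8, 2013.
Next gap: 8 days. January 8, 2013 + 8 days = January 16, 2013.
Next gap: 9 days. January 16, 2013 + 9 days = January 25, 2013.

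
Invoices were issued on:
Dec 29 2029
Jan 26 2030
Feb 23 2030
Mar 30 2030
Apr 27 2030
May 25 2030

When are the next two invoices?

Jun 29 2030, Jul 27 2030

All Saturdays; the gaps (28, 28, 35, 28, 28) vary with month length.
This is the last Saturday of each month.
Last Saturday of June 2030: Jun 29 2030.
Last Saturday of July 2030: Jul 27 2030.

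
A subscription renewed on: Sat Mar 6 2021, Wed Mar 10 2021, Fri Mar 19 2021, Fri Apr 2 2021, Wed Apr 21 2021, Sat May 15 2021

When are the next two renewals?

Sun Jun 13 2021, Sat Jul 17 2021

Gaps: 4, 9, 14, 19, 24 days — each gap is 5 larger than the previous one.
Next gap: 29 days. Sat May 15 2021 + 29 days = Sun Jun 13 2021.
Next gap: 34 days. Sun Jun 13 2021 + 34 days = Sat Jul 17 2021.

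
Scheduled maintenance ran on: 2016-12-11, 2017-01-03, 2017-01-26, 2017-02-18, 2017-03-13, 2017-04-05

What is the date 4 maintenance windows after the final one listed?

Gaps between consecutive events: 23, 23, 23, 23, 23 days — a constant 23-day interval.
2017-04-05 + 23 days = 2017-04-28.
2017-04-28 + 23 days = 2017-05-21.
2017-05-21 + 23 days = 2017-06-13.
2017-06-13 + 23 days = 2017-07-06.

2017-07-06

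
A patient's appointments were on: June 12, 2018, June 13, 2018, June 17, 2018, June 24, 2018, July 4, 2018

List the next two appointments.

Gaps: 1, 4, 7, 10 days — each gap is 3 larger than the previous one.
Next gap: 13 days. July 4, 2018 + 13 days = July 17, 2018.
Next gap: 16 days. July 17, 2018 + 16 days = August 2, 2018.

July 17, 2018; August 2, 2018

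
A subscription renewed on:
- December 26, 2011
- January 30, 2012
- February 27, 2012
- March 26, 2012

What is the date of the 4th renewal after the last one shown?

July 30, 2012

These are Mondays with 35, 28, 28-day gaps.
Each is the final Monday of its month — January 30, 2012 is past the 28th, so '4th Monday' doesn't fit.
Last Monday of April 2012: April 30, 2012.
Last Monday of May 2012: May 28, 2012.
Last Monday of June 2012: June 25, 2012.
July 2012 ends with Monday July 30, 2012.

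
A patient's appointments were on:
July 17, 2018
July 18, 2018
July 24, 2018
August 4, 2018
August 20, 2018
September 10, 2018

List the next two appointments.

October 6, 2018; November 6, 2018

The spacing grows by 5 each time: 1, 6, 11, 16, 21 days.
Next gap: 26 days. September 10, 2018 + 26 days = October 6, 2018.
Next gap: 31 days. October 6, 2018 + 31 days = November 6, 2018.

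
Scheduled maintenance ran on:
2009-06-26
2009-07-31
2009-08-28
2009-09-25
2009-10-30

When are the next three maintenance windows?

All Fridays; the gaps (35, 28, 28, 35) vary with month length.
This is the last Friday of each month.
Last Friday of November 2009: 2009-11-27.
December 2009 ends with Friday 2009-12-25.
Last Friday of January 2010: 2010-01-29.

2009-11-27, 2009-12-25, 2010-01-29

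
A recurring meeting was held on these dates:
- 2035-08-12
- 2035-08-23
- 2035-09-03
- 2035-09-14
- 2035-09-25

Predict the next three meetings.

Every event comes 11 days after the last (11, 11, 11, 11).
2035-09-25 + 11 days = 2035-10-06.
2035-10-06 + 11 days = 2035-10-17.
2035-10-17 + 11 days = 2035-10-28.

2035-10-06, 2035-10-17, 2035-10-28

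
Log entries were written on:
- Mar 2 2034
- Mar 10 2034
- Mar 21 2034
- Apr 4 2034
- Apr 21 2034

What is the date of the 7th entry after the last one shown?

Nov 10 2034

Gaps: 8, 11, 14, 17 days — each gap is 3 larger than the previous one.
Next gap: 20 days. Apr 21 2034 + 20 days = May 11 2034.
Next gap: 23 days. May 11 2034 + 23 days = Jun 3 2034.
Next gap: 26 days. Jun 3 2034 + 26 days = Jun 29 2034.
Next gap: 29 days. Jun 29 2034 + 29 days = Jul 28 2034.
Next gap: 32 days. Jul 28 2034 + 32 days = Aug 29 2034.
Next gap: 35 days. Aug 29 2034 + 35 days = Oct 3 2034.
Next gap: 38 days. Oct 3 2034 + 38 days = Nov 10 2034.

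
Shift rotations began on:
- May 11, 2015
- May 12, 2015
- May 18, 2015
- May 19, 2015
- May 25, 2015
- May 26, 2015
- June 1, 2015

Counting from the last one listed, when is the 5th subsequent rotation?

The gap pattern 1, 6, 1, 6, 1, 6 repeats every 2 events.
These are the Mondays and Tuesdays of each week.
Next Tuesday: June 2, 2015.
The following Monday is June 8, 2015.
The following Tuesday is June 9, 2015.
Next Monday: June 15, 2015.
Next Tuesday: June 16, 2015.

June 16, 2015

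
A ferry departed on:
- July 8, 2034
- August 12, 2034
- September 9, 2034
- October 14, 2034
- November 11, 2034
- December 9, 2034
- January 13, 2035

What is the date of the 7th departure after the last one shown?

August 11, 2035

These are Saturdays at 28- or 35-day spacing (35, 28, 35, 28, 28, 35).
The pattern: 2nd Saturday of the month.
February 2035 — 2nd Saturday is February 10, 2035.
March 2035 — 2nd Saturday is March 10, 2035.
2nd Saturday of April 2035: April 14, 2035.
2nd Saturday of May 2035: May 12, 2035.
2nd Saturday of June 2035: June 9, 2035.
July 2035 — 2nd Saturday is July 14, 2035.
2nd Saturday of August 2035: August 11, 2035.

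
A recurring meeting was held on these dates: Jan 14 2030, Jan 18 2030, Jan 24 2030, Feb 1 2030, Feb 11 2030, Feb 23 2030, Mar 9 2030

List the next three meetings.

Mar 25 2030, Apr 12 2030, May 2 2030

Intervals are 4, 6, 8, 10, 12, 14 days — an arithmetic progression with common difference 2.
Next gap: 16 days. Mar 9 2030 + 16 days = Mar 25 2030.
Next gap: 18 days. Mar 25 2030 + 18 days = Apr 12 2030.
Next gap: 20 days. Apr 12 2030 + 20 days = May 2 2030.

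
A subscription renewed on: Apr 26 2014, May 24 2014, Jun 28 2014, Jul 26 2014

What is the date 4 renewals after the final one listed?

Nov 22 2014

These are Saturdays at 28- or 35-day spacing (28, 35, 28).
The pattern: 4th Saturday of the month.
4th Saturday of August 2014: Aug 23 2014.
September 2014 — 4th Saturday is Sep 27 2014.
October 2014 — 4th Saturday is Oct 25 2014.
November 2014 — 4th Saturday is Nov 22 2014.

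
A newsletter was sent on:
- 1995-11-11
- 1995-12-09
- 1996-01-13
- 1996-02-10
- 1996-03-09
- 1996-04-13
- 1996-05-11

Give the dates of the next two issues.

1996-06-08, 1996-07-13

These are Saturdays at 28- or 35-day spacing (28, 35, 28, 28, 35, 28).
The pattern: 2nd Saturday of the month.
June 1996 — 2nd Saturday is 1996-06-08.
July 1996 — 2nd Saturday is 1996-07-13.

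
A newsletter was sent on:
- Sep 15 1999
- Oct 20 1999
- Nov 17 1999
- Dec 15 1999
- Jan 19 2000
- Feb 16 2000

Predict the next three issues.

Mar 15 2000, Apr 19 2000, May 17 2000

Gaps: 35, 28, 28, 35, 28 days — a mix of 28 and 35. Every date is a Wednesday.
Each is the 3rd Wednesday of its month.
March 2000 — 3rd Wednesday is Mar 15 2000.
3rd Wednesday of April 2000: Apr 19 2000.
May 2000 — 3rd Wednesday is May 17 2000.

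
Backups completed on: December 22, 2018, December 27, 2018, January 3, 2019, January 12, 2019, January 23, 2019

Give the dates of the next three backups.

Intervals are 5, 7, 9, 11 days — an arithmetic progression with common difference 2.
Next gap: 13 days. January 23, 2019 + 13 days = February 5, 2019.
Next gap: 15 days. February 5, 2019 + 15 days = February 20, 2019.
Next gap: 17 days. February 20, 2019 + 17 days = March 9, 2019.

February 5, 2019; February 20, 2019; March 9, 2019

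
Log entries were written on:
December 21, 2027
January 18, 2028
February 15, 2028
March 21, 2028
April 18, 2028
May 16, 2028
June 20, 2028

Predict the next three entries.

July 18, 2028; August 15, 2028; September 19, 2028

Gaps: 28, 28, 35, 28, 28, 35 days — a mix of 28 and 35. Every date is a Tuesday.
Each is the 3rd Tuesday of its month.
July 2028 — 3rd Tuesday is July 18, 2028.
August 2028 — 3rd Tuesday is August 15, 2028.
September 2028 — 3rd Tuesday is September 19, 2028.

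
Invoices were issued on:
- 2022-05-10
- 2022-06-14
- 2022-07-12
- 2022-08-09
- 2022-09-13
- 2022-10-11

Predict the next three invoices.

These are Tuesdays at 28- or 35-day spacing (35, 28, 28, 35, 28).
The pattern: 2nd Tuesday of the month.
November 2022 — 2nd Tuesday is 2022-11-08.
December 2022 — 2nd Tuesday is 2022-12-13.
January 2023 — 2nd Tuesday is 2023-01-10.

2022-11-08, 2022-12-13, 2023-01-10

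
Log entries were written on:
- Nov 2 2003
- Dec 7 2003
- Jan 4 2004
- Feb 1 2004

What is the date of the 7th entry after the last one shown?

Gaps: 35, 28, 28 days — a mix of 28 and 35. Every date is a Sunday.
Each is the 1st Sunday of its month.
1st Sunday of March 2004: Mar 7 2004.
1st Sunday of April 2004: Apr 4 2004.
1st Sunday of May 2004: May 2 2004.
1st Sunday of June 2004: Jun 6 2004.
July 2004 — 1st Sunday is Jul 4 2004.
August 2004 — 1st Sunday is Aug 1 2004.
September 2004 — 1st Sunday is Sep 5 2004.

Sep 5 2004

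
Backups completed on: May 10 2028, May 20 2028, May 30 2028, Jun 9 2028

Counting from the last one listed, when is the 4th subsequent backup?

Jul 19 2028

Gaps between consecutive events: 10, 10, 10 days — a constant 10-day interval.
Jun 9 2028 + 10 days = Jun 19 2028.
Jun 19 2028 + 10 days = Jun 29 2028.
Jun 29 2028 + 10 days = Jul 9 2028.
Jul 9 2028 + 10 days = Jul 19 2028.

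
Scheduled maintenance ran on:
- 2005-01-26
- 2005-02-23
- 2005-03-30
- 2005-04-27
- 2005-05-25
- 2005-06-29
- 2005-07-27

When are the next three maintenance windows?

2005-08-31, 2005-09-28, 2005-10-26

All Wednesdays; the gaps (28, 35, 28, 28, 35, 28) vary with month length.
This is the last Wednesday of each month.
Last Wednesday of August 2005: 2005-08-31.
September 2005 ends with Wednesday 2005-09-28.
October 2005 ends with Wednesday 2005-10-26.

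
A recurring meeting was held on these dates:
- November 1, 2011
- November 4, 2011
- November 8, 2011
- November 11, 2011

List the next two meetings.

November 15, 2011; November 18, 2011

Gaps: 3, 4, 3 days — not constant, but cyclic with period 2.
The events fall on every Tuesday and Friday.
The following Tuesday is November 15, 2011.
The following Friday is November 18, 2011.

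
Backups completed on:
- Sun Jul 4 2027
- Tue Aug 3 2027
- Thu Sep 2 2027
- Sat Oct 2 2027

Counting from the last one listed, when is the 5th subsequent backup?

Tue Feb 29 2028

Every event comes 30 days after the last (30, 30, 30).
Sat Oct 2 2027 + 30 days = Mon Nov 1 2027.
Mon Nov 1 2027 + 30 days = Wed Dec 1 2027.
Wed Dec 1 2027 + 30 days = Fri Dec 31 2027.
Fri Dec 31 2027 + 30 days = Sun Jan 30 2028.
Sun Jan 30 2028 + 30 days = Tue Feb 29 2028.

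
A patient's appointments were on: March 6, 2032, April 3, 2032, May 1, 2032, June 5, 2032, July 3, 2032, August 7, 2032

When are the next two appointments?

September 4, 2032; October 2, 2032

Gaps: 28, 28, 35, 28, 35 days — a mix of 28 and 35. Every date is a Saturday.
Each is the 1st Saturday of its month.
1st Saturday of September 2032: September 4, 2032.
1st Saturday of October 2032: October 2, 2032.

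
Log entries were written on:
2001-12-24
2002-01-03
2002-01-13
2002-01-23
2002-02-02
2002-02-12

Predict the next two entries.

2002-02-22, 2002-03-04

Gaps between consecutive events: 10, 10, 10, 10, 10 days — a constant 10-day interval.
2002-02-12 + 10 days = 2002-02-22.
2002-02-22 + 10 days = 2002-03-04.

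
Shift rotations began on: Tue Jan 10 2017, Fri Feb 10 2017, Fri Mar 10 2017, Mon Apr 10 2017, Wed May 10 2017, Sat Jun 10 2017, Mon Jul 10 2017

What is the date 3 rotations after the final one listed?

Tue Oct 10 2017

Gaps: 31, 28, 31, 30, 31, 30 days — not constant. Every event is on the 10th of the month.
Pattern: the 10th of each month.
Next: August 2017 → Thu Aug 10 2017.
September 2017: Sun Sep 10 2017.
Next: October 2017 → Tue Oct 10 2017.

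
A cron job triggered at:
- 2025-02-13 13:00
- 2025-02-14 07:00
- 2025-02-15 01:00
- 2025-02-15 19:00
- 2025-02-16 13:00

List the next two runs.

2025-02-17 07:00, 2025-02-18 01:00

Spacing: 18, 18, 18, 18 h — constant 18 h.
2025-02-16 13:00 + 18 h = 2025-02-17 07:00.
2025-02-17 07:00 + 18 h = 2025-02-18 01:00.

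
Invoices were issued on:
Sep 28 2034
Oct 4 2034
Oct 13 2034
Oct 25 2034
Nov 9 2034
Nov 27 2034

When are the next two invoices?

Intervals are 6, 9, 12, 15, 18 days — an arithmetic progression with common difference 3.
Next gap: 21 days. Nov 27 2034 + 21 days = Dec 18 2034.
Next gap: 24 days. Dec 18 2034 + 24 days = Jan 11 2035.

Dec 18 2034, Jan 11 2035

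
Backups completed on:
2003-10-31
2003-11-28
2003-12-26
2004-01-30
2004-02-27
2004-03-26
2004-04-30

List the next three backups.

2004-05-28, 2004-06-25, 2004-07-30

These are Fridays with 28, 28, 35, 28, 28, 35-day gaps.
Each is the final Friday of its month — 2003-10-31 is past the 28th, so '4th Friday' doesn't fit.
May 2004 ends with Friday 2004-05-28.
June 2004 ends with Friday 2004-06-25.
July 2004 ends with Friday 2004-07-30.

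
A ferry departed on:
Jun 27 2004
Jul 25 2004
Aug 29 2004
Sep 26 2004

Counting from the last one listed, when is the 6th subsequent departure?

Mar 27 2005

These are Sundays with 28, 35, 28-day gaps.
Each is the final Sunday of its month — Aug 29 2004 is past the 28th, so '4th Sunday' doesn't fit.
Last Sunday of October 2004: Oct 31 2004.
Last Sunday of November 2004: Nov 28 2004.
December 2004 ends with Sunday Dec 26 2004.
January 2005 ends with Sunday Jan 30 2005.
Last Sunday of February 2005: Feb 27 2005.
March 2005 ends with Sunday Mar 27 2005.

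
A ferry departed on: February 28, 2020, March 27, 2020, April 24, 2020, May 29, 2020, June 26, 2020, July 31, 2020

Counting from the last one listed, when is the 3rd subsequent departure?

October 30, 2020

Every date is a Friday; gaps 28, 28, 35, 28, 35 days.
Each is the last Friday of its month (at least one falls on the 29th or later, ruling out '4th Friday').
August 2020 ends with Friday August 28, 2020.
Last Friday of September 2020: September 25, 2020.
October 2020 ends with Friday October 30, 2020.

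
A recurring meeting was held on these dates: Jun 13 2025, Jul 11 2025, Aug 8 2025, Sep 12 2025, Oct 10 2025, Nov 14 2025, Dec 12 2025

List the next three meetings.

Gaps: 28, 28, 35, 28, 35, 28 days — a mix of 28 and 35. Every date is a Friday.
Each is the 2nd Friday of its month.
January 2026 — 2nd Friday is Jan 9 2026.
February 2026 — 2nd Friday is Feb 13 2026.
2nd Friday of March 2026: Mar 13 2026.

Jan 9 2026, Feb 13 2026, Mar 13 2026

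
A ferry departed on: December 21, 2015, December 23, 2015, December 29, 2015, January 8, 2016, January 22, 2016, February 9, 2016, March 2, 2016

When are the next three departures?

Intervals are 2, 6, 10, 14, 18, 22 days — an arithmetic progression with common difference 4.
Next gap: 26 days. March 2, 2016 + 26 days = March 28, 2016.
Next gap: 30 days. March 28, 2016 + 30 days = April 27, 2016.
Next gap: 34 days. April 27, 2016 + 34 days = May 31, 2016.

March 28, 2016; April 27, 2016; May 31, 2016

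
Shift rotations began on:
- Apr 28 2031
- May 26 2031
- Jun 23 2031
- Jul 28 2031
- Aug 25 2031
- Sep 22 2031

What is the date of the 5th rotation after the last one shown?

Feb 23 2032

These are Mondays at 28- or 35-day spacing (28, 28, 35, 28, 28).
The pattern: 4th Monday of the month.
October 2031 — 4th Monday is Oct 27 2031.
4th Monday of November 2031: Nov 24 2031.
4th Monday of December 2031: Dec 22 2031.
4th Monday of January 2032: Jan 26 2032.
4th Monday of February 2032: Feb 23 2032.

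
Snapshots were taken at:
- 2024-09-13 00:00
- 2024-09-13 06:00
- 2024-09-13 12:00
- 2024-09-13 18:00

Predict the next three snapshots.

2024-09-14 00:00, 2024-09-14 06:00, 2024-09-14 12:00

Spacing: 6, 6, 6 h — constant 6 h.
2024-09-13 18:00 + 6 h = 2024-09-14 00:00.
2024-09-14 00:00 + 6 h = 2024-09-14 06:00.
2024-09-14 06:00 + 6 h = 2024-09-14 12:00.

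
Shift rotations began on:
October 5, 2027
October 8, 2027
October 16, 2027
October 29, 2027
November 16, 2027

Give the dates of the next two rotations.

Intervals are 3, 8, 13, 18 days — an arithmetic progression with common difference 5.
Next gap: 23 days. November 16, 2027 + 23 days = December 9, 2027.
Next gap: 28 days. December 9, 2027 + 28 days = January 6, 2028.

December 9, 2027; January 6, 2028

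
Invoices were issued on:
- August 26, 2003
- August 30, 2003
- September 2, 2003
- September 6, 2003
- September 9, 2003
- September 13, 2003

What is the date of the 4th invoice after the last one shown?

September 27, 2003

Gaps: 4, 3, 4, 3, 4 days — not constant, but cyclic with period 2.
The events fall on every Tuesday and Saturday.
The following Tuesday is September 16, 2003.
Next Saturday: September 20, 2003.
The following Tuesday is September 23, 2003.
Next Saturday: September 27, 2003.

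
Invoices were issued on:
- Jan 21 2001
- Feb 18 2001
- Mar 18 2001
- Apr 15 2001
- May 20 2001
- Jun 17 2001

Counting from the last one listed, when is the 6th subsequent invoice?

Gaps: 28, 28, 28, 35, 28 days — a mix of 28 and 35. Every date is a Sunday.
Each is the 3rd Sunday of its month.
3rd Sunday of July 2001: Jul 15 2001.
3rd Sunday of August 2001: Aug 19 2001.
3rd Sunday of September 2001: Sep 16 2001.
October 2001 — 3rd Sunday is Oct 21 2001.
November 2001 — 3rd Sunday is Nov 18 2001.
December 2001 — 3rd Sunday is Dec 16 2001.

Dec 16 2001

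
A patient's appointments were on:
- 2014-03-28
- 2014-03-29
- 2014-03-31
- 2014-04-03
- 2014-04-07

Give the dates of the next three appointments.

Gaps: 1, 2, 3, 4 days — each gap is 1 larger than the previous one.
Next gap: 5 days. 2014-04-07 + 5 days = 2014-04-12.
Next gap: 6 days. 2014-04-12 + 6 days = 2014-04-18.
Next gap: 7 days. 2014-04-18 + 7 days = 2014-04-25.

2014-04-12, 2014-04-18, 2014-04-25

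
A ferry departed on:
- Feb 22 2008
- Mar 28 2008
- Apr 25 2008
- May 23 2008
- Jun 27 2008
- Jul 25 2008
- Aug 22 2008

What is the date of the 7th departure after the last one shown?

These are Fridays at 28- or 35-day spacing (35, 28, 28, 35, 28, 28).
The pattern: 4th Friday of the month.
September 2008 — 4th Friday is Sep 26 2008.
4th Friday of October 2008: Oct 24 2008.
November 2008 — 4th Friday is Nov 28 2008.
4th Friday of December 2008: Dec 26 2008.
4th Friday of January 2009: Jan 23 2009.
February 2009 — 4th Friday is Feb 27 2009.
4th Friday of March 2009: Mar 27 2009.

Mar 27 2009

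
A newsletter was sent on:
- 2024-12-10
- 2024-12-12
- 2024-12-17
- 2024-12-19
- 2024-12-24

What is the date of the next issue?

Every event lands on a Tuesday or Thursday (gaps cycle 2, 5, 2, 5).
So the schedule is: every Tuesday and Thursday.
The following Thursday is 2024-12-26.

2024-12-26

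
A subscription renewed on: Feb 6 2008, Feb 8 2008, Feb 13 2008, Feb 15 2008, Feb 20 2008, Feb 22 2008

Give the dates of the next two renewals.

Feb 27 2008, Feb 29 2008

The gap pattern 2, 5, 2, 5, 2 repeats every 2 events.
These are the Wednesdays and Fridays of each week.
Next Wednesday: Feb 27 2008.
Next Friday: Feb 29 2008.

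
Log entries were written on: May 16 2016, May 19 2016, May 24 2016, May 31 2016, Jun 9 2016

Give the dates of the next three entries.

Intervals are 3, 5, 7, 9 days — an arithmetic progression with common difference 2.
Next gap: 11 days. Jun 9 2016 + 11 days = Jun 20 2016.
Next gap: 13 days. Jun 20 2016 + 13 days = Jul 3 2016.
Next gap: 15 days. Jul 3 2016 + 15 days = Jul 18 2016.

Jun 20 2016, Jul 3 2016, Jul 18 2016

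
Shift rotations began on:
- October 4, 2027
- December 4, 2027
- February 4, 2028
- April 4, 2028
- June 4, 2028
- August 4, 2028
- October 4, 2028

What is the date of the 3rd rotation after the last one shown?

Gaps: 61, 62, 60, 61, 61, 61 days — not constant. Every event is on the 4th of the month.
Pattern: the 4th of every 2 months.
Next: December 2028 → December 4, 2028.
February 2029: February 4, 2029.
April 2029: April 4, 2029.

April 4, 2029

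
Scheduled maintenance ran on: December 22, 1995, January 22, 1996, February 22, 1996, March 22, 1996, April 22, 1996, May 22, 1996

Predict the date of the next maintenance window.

June 22, 1996

Gaps: 31, 31, 29, 31, 30 days — not constant. Every event is on the 22nd of the month.
Pattern: the 22nd of each month.
Next: June 1996 → June 22, 1996.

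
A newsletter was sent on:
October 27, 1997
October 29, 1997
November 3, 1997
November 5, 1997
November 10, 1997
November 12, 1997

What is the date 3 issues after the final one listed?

November 24, 1997

Gaps: 2, 5, 2, 5, 2 days — not constant, but cyclic with period 2.
The events fall on every Monday and Wednesday.
The following Monday is November 17, 1997.
Next Wednesday: November 19, 1997.
The following Monday is November 24, 1997.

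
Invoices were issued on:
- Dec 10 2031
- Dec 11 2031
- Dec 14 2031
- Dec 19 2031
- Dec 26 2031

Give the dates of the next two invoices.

Jan 4 2032, Jan 15 2032

Gaps: 1, 3, 5, 7 days — each gap is 2 larger than the previous one.
Next gap: 9 days. Dec 26 2031 + 9 days = Jan 4 2032.
Next gap: 11 days. Jan 4 2032 + 11 days = Jan 15 2032.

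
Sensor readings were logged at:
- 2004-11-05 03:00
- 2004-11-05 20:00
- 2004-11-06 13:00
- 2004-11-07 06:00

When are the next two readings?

2004-11-07 23:00, 2004-11-08 16:00

Gaps: 17, 17, 17 hours — each event is 17 hours after the previous one.
2004-11-07 06:00 + 17 h = 2004-11-07 23:00.
2004-11-07 23:00 + 17 h = 2004-11-08 16:00.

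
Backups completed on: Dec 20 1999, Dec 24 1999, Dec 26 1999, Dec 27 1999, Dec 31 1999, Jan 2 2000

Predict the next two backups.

Every event lands on a Monday or Friday or Sunday (gaps cycle 4, 2, 1, 4, 2).
So the schedule is: every Monday, Friday and Sunday.
The following Monday is Jan 3 2000.
Next Friday: Jan 7 2000.

Jan 3 2000, Jan 7 2000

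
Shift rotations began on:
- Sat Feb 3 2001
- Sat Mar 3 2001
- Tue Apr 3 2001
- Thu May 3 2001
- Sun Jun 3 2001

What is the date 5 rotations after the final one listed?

Sat Nov 3 2001

Each date is the 3rd; the gaps (28, 31, 30, 31) track the month lengths.
The rule is the 3rd of each month.
July 2001: Tue Jul 3 2001.
Next: August 2001 → Fri Aug 3 2001.
September 2001: Mon Sep 3 2001.
Next: October 2001 → Wed Oct 3 2001.
November 2001: Sat Nov 3 2001.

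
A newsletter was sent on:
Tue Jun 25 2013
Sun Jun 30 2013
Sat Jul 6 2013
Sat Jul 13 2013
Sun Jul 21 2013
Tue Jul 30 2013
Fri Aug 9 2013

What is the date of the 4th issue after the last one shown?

The spacing grows by 1 each time: 5, 6, 7, 8, 9, 10 days.
Next gap: 11 days. Fri Aug 9 2013 + 11 days = Tue Aug 20 2013.
Next gap: 12 days. Tue Aug 20 2013 + 12 days = Sun Sep 1 2013.
Next gap: 13 days. Sun Sep 1 2013 + 13 days = Sat Sep 14 2013.
Next gap: 14 days. Sat Sep 14 2013 + 14 days = Sat Sep 28 2013.

Sat Sep 28 2013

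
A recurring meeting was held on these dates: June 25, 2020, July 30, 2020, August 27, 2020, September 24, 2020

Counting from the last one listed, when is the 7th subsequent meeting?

April 29, 2021

All Thursdays; the gaps (35, 28, 28) vary with month length.
This is the last Thursday of each month.
October 2020 ends with Thursday October 29, 2020.
November 2020 ends with Thursday November 26, 2020.
Last Thursday of December 2020: December 31, 2020.
Last Thursday of January 2021: January 28, 2021.
February 2021 ends with Thursday February 25, 2021.
March 2021 ends with Thursday March 25, 2021.
April 2021 ends with Thursday April 29, 2021.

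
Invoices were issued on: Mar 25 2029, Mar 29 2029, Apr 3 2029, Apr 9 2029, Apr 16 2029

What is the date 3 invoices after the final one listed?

May 13 2029

Intervals are 4, 5, 6, 7 days — an arithmetic progression with common difference 1.
Next gap: 8 days. Apr 16 2029 + 8 days = Apr 24 2029.
Next gap: 9 days. Apr 24 2029 + 9 days = May 3 2029.
Next gap: 10 days. May 3 2029 + 10 days = May 13 2029.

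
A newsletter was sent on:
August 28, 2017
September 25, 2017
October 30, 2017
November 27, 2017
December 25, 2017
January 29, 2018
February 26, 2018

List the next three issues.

March 26, 2018; April 30, 2018; May 28, 2018

Every date is a Monday; gaps 28, 35, 28, 28, 35, 28 days.
Each is the last Monday of its month (at least one falls on the 29th or later, ruling out '4th Monday').
Last Monday of March 2018: March 26, 2018.
Last Monday of April 2018: April 30, 2018.
Last Monday of May 2018: May 28, 2018.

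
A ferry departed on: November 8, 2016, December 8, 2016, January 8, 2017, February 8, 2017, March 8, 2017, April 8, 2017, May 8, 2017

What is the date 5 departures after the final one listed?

Each date is the 8th; the gaps (30, 31, 31, 28, 31, 30) track the month lengths.
The rule is the 8th of each month.
Next: June 2017 → June 8, 2017.
July 2017: July 8, 2017.
August 2017: August 8, 2017.
Next: September 2017 → September 8, 2017.
Next: October 2017 → October 8, 2017.

October 8, 2017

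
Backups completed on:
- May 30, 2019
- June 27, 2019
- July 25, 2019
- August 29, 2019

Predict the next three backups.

September 26, 2019; October 31, 2019; November 28, 2019

Every date is a Thursday; gaps 28, 28, 35 days.
Each is the last Thursday of its month (at least one falls on the 29th or later, ruling out '4th Thursday').
September 2019 ends with Thursday September 26, 2019.
Last Thursday of October 2019: October 31, 2019.
November 2019 ends with Thursday November 28, 2019.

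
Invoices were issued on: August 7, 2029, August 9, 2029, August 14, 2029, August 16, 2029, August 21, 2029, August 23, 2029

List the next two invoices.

August 28, 2029; August 30, 2029

The gap pattern 2, 5, 2, 5, 2 repeats every 2 events.
These are the Tuesdays and Thursdays of each week.
Next Tuesday: August 28, 2029.
Next Thursday: August 30, 2029.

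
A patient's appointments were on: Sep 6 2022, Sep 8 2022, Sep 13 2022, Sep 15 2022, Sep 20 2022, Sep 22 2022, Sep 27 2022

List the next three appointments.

Sep 29 2022, Oct 4 2022, Oct 6 2022

Every event lands on a Tuesday or Thursday (gaps cycle 2, 5, 2, 5, 2, 5).
So the schedule is: every Tuesday and Thursday.
The following Thursday is Sep 29 2022.
Next Tuesday: Oct 4 2022.
The following Thursday is Oct 6 2022.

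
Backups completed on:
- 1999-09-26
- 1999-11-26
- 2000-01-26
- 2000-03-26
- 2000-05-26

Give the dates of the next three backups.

Gaps: 61, 61, 60, 61 days — not constant. Every event is on the 26th of the month.
Pattern: the 26th of every 2 months.
Next: July 2000 → 2000-07-26.
September 2000: 2000-09-26.
November 2000: 2000-11-26.

2000-07-26, 2000-09-26, 2000-11-26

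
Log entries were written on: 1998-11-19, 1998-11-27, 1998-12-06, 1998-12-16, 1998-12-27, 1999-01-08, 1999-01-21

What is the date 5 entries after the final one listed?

1999-04-11

Intervals are 8, 9, 10, 11, 12, 13 days — an arithmetic progression with common difference 1.
Next gap: 14 days. 1999-01-21 + 14 days = 1999-02-04.
Next gap: 15 days. 1999-02-04 + 15 days = 1999-02-19.
Next gap: 16 days. 1999-02-19 + 16 days = 1999-03-07.
Next gap: 17 days. 1999-03-07 + 17 days = 1999-03-24.
Next gap: 18 days. 1999-03-24 + 18 days = 1999-04-11.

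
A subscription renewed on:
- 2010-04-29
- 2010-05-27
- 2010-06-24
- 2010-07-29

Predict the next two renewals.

2010-08-26, 2010-09-30

All Thursdays; the gaps (28, 28, 35) vary with month length.
This is the last Thursday of each month.
Last Thursday of August 2010: 2010-08-26.
Last Thursday of September 2010: 2010-09-30.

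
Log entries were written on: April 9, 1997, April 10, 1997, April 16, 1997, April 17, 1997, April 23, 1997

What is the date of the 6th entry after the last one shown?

Gaps: 1, 6, 1, 6 days — not constant, but cyclic with period 2.
The events fall on every Wednesday and Thursday.
Next Thursday: April 24, 1997.
Next Wednesday: April 30, 1997.
The following Thursday is May 1, 1997.
Next Wednesday: May 7, 1997.
Next Thursday: May 8, 1997.
The following Wednesday is May 14, 1997.

May 14, 1997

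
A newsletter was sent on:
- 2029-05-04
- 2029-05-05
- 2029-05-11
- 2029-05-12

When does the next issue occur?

2029-05-18

The gap pattern 1, 6, 1 repeats every 2 events.
These are the Fridays and Saturdays of each week.
The following Friday is 2029-05-18.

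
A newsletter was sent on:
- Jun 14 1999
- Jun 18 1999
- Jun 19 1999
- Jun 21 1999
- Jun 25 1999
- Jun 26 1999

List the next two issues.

Gaps: 4, 1, 2, 4, 1 days — not constant, but cyclic with period 3.
The events fall on every Monday, Friday and Saturday.
Next Monday: Jun 28 1999.
Next Friday: Jul 2 1999.

Jun 28 1999, Jul 2 1999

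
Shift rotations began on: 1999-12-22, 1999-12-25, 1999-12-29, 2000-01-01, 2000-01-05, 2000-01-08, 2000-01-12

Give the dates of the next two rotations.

The gap pattern 3, 4, 3, 4, 3, 4 repeats every 2 events.
These are the Wednesdays and Saturdays of each week.
The following Saturday is 2000-01-15.
The following Wednesday is 2000-01-19.

2000-01-15, 2000-01-19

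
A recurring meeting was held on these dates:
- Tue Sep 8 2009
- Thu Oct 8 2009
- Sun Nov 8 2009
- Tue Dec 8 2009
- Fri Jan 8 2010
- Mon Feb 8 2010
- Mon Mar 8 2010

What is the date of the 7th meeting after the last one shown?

Fri Oct 8 2010

Each date is the 8th; the gaps (30, 31, 30, 31, 31, 28) track the month lengths.
The rule is the 8th of each month.
Next: April 2010 → Thu Apr 8 2010.
Next: May 2010 → Sat May 8 2010.
Next: June 2010 → Tue Jun 8 2010.
Next: July 2010 → Thu Jul 8 2010.
Next: August 2010 → Sun Aug 8 2010.
Next: September 2010 → Wed Sep 8 2010.
Next: October 2010 → Fri Oct 8 2010.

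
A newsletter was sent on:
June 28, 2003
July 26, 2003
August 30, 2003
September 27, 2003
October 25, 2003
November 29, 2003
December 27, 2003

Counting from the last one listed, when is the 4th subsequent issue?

April 24, 2004

Every date is a Saturday; gaps 28, 35, 28, 28, 35, 28 days.
Each is the last Saturday of its month (at least one falls on the 29th or later, ruling out '4th Saturday').
January 2004 ends with Saturday January 31, 2004.
Last Saturday of February 2004: February 28, 2004.
Last Saturday of March 2004: March 27, 2004.
April 2004 ends with Saturday April 24, 2004.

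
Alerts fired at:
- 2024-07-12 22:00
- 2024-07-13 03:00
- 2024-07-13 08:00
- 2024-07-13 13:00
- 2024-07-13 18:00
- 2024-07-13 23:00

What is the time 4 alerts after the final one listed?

2024-07-14 19:00

The interval is a steady 5 hours (5, 5, 5, 5, 5).
2024-07-13 23:00 + 5 h = 2024-07-14 04:00.
2024-07-14 04:00 + 5 h = 2024-07-14 09:00.
2024-07-14 09:00 + 5 h = 2024-07-14 14:00.
2024-07-14 14:00 + 5 h = 2024-07-14 19:00.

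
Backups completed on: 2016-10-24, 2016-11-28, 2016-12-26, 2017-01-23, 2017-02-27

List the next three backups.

Gaps: 35, 28, 28, 35 days — a mix of 28 and 35. Every date is a Monday.
Each is the 4th Monday of its month.
4th Monday of March 2017: 2017-03-27.
4th Monday of April 2017: 2017-04-24.
4th Monday of May 2017: 2017-05-22.

2017-03-27, 2017-04-24, 2017-05-22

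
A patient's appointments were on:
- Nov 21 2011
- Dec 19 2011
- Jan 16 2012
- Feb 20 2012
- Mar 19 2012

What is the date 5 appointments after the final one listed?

Aug 20 2012

These are Mondays at 28- or 35-day spacing (28, 28, 35, 28).
The pattern: 3rd Monday of the month.
3rd Monday of April 2012: Apr 16 2012.
May 2012 — 3rd Monday is May 21 2012.
June 2012 — 3rd Monday is Jun 18 2012.
3rd Monday of July 2012: Jul 16 2012.
3rd Monday of August 2012: Aug 20 2012.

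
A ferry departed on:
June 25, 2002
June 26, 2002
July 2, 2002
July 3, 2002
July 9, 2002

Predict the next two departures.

July 10, 2002; July 16, 2002

Gaps: 1, 6, 1, 6 days — not constant, but cyclic with period 2.
The events fall on every Tuesday and Wednesday.
The following Wednesday is July 10, 2002.
The following Tuesday is July 16, 2002.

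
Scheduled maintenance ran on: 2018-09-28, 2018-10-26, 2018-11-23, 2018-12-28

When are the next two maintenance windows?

2019-01-25, 2019-02-22

Gaps: 28, 28, 35 days — a mix of 28 and 35. Every date is a Friday.
Each is the 4th Friday of its month.
4th Friday of January 2019: 2019-01-25.
4th Friday of February 2019: 2019-02-22.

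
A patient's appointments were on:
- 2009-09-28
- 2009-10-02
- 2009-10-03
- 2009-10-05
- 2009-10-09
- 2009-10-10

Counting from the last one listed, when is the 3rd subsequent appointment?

2009-10-17

Gaps: 4, 1, 2, 4, 1 days — not constant, but cyclic with period 3.
The events fall on every Monday, Friday and Saturday.
The following Monday is 2009-10-12.
The following Friday is 2009-10-16.
Next Saturday: 2009-10-17.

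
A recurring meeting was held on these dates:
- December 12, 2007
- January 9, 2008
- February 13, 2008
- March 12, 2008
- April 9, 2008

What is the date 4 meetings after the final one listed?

These are Wednesdays at 28- or 35-day spacing (28, 35, 28, 28).
The pattern: 2nd Wednesday of the month.
May 2008 — 2nd Wednesday is May 14, 2008.
June 2008 — 2nd Wednesday is June 11, 2008.
July 2008 — 2nd Wednesday is July 9, 2008.
2nd Wednesday of August 2008: August 13, 2008.

August 13, 2008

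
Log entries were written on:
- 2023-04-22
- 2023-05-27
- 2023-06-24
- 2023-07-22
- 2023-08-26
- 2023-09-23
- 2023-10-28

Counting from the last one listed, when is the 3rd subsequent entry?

2024-01-27

All dates are Saturdays, 35, 28, 28, 35, 28, 35 days apart.
Specifically, the 4th Saturday of each month.
November 2023 — 4th Saturday is 2023-11-25.
4th Saturday of December 2023: 2023-12-23.
4th Saturday of January 2024: 2024-01-27.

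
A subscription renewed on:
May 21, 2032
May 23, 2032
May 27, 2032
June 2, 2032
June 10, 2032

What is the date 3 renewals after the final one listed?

Intervals are 2, 4, 6, 8 days — an arithmetic progression with common difference 2.
Next gap: 10 days. June 10, 2032 + 10 days = June 20, 2032.
Next gap: 12 days. June 20, 2032 + 12 days = July 2, 2032.
Next gap: 14 days. July 2, 2032 + 14 days = July 16, 2032.

July 16, 2032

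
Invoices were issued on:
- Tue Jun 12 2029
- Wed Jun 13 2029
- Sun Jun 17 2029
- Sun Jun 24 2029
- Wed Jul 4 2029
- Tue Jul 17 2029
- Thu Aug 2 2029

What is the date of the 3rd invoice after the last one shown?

Sun Oct 7 2029

Intervals are 1, 4, 7, 10, 13, 16 days — an arithmetic progression with common difference 3.
Next gap: 19 days. Thu Aug 2 2029 + 19 days = Tue Aug 21 2029.
Next gap: 22 days. Tue Aug 21 2029 + 22 days = Wed Sep 12 2029.
Next gap: 25 days. Wed Sep 12 2029 + 25 days = Sun Oct 7 2029.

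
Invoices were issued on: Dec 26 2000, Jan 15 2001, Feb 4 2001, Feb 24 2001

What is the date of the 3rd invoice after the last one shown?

Apr 25 2001

Every event comes 20 days after the last (20, 20, 20).
Feb 24 2001 + 20 days = Mar 16 2001.
Mar 16 2001 + 20 days = Apr 5 2001.
Apr 5 2001 + 20 days = Apr 25 2001.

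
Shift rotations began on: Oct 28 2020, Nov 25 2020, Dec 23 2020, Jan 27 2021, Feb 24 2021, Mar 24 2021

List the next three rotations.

These are Wednesdays at 28- or 35-day spacing (28, 28, 35, 28, 28).
The pattern: 4th Wednesday of the month.
April 2021 — 4th Wednesday is Apr 28 2021.
4th Wednesday of May 2021: May 26 2021.
4th Wednesday of June 2021: Jun 23 2021.

Apr 28 2021, May 26 2021, Jun 23 2021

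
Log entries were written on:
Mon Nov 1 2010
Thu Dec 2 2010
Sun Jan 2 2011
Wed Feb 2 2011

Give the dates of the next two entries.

Sat Mar 5 2011, Tue Apr 5 2011

Gaps between consecutive events: 31, 31, 31 days — a constant 31-day interval.
Wed Feb 2 2011 + 31 days = Sat Mar 5 2011.
Sat Mar 5 2011 + 31 days = Tue Apr 5 2011.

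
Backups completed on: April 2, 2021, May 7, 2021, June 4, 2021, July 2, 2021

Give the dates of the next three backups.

August 6, 2021; September 3, 2021; October 1, 2021

All dates are Fridays, 35, 28, 28 days apart.
Specifically, the 1st Friday of each month.
August 2021 — 1st Friday is August 6, 2021.
September 2021 — 1st Friday is September 3, 2021.
October 2021 — 1st Friday is October 1, 2021.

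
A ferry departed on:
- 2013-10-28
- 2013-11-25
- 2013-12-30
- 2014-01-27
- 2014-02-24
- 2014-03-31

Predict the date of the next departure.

Every date is a Monday; gaps 28, 35, 28, 28, 35 days.
Each is the last Monday of its month (at least one falls on the 29th or later, ruling out '4th Monday').
April 2014 ends with Monday 2014-04-28.

2014-04-28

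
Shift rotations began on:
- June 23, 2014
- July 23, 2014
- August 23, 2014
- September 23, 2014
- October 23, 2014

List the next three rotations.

Each date is the 23rd; the gaps (30, 31, 31, 30) track the month lengths.
The rule is the 23rd of each month.
Next: November 2014 → November 23, 2014.
Next: December 2014 → December 23, 2014.
January 2015: January 23, 2015.

November 23, 2014; December 23, 2014; January 23, 2015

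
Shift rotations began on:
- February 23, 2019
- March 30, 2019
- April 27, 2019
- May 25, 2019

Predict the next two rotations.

Every date is a Saturday; gaps 35, 28, 28 days.
Each is the last Saturday of its month (at least one falls on the 29th or later, ruling out '4th Saturday').
Last Saturday of June 2019: June 29, 2019.
July 2019 ends with Saturday July 27, 2019.

June 29, 2019; July 27, 2019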